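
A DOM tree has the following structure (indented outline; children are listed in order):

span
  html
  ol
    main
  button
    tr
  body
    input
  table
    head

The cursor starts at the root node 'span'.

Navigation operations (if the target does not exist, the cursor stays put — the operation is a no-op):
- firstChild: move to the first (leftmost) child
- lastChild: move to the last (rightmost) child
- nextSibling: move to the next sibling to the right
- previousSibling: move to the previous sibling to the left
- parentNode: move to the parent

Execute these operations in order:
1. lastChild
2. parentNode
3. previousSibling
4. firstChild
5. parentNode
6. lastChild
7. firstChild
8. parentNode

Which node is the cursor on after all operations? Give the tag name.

Answer: table

Derivation:
After 1 (lastChild): table
After 2 (parentNode): span
After 3 (previousSibling): span (no-op, stayed)
After 4 (firstChild): html
After 5 (parentNode): span
After 6 (lastChild): table
After 7 (firstChild): head
After 8 (parentNode): table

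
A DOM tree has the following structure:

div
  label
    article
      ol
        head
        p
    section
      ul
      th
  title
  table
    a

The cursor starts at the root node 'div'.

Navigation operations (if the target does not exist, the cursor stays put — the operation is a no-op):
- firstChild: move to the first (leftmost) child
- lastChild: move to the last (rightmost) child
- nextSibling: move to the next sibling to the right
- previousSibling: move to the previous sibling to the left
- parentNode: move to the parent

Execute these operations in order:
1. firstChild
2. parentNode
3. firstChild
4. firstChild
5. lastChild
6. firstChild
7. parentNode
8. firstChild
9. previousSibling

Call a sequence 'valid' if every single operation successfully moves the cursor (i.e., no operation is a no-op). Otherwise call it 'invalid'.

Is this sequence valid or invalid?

After 1 (firstChild): label
After 2 (parentNode): div
After 3 (firstChild): label
After 4 (firstChild): article
After 5 (lastChild): ol
After 6 (firstChild): head
After 7 (parentNode): ol
After 8 (firstChild): head
After 9 (previousSibling): head (no-op, stayed)

Answer: invalid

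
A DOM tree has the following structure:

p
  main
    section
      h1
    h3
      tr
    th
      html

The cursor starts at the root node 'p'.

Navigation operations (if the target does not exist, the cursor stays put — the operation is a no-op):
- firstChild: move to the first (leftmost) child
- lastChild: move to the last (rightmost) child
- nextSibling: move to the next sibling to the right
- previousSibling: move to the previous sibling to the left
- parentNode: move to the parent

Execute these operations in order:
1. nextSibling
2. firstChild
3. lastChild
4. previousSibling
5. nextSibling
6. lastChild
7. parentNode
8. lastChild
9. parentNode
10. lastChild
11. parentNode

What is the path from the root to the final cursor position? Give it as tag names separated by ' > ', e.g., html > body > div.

Answer: p > main > th

Derivation:
After 1 (nextSibling): p (no-op, stayed)
After 2 (firstChild): main
After 3 (lastChild): th
After 4 (previousSibling): h3
After 5 (nextSibling): th
After 6 (lastChild): html
After 7 (parentNode): th
After 8 (lastChild): html
After 9 (parentNode): th
After 10 (lastChild): html
After 11 (parentNode): th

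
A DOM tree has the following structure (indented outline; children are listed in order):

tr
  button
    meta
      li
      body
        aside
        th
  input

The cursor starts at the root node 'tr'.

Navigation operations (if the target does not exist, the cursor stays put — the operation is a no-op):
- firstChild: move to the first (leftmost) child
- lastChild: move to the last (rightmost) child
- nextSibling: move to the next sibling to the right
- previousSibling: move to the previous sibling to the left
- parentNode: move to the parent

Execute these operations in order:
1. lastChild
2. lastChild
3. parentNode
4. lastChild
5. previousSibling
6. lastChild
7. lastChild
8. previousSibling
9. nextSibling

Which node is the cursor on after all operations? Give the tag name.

After 1 (lastChild): input
After 2 (lastChild): input (no-op, stayed)
After 3 (parentNode): tr
After 4 (lastChild): input
After 5 (previousSibling): button
After 6 (lastChild): meta
After 7 (lastChild): body
After 8 (previousSibling): li
After 9 (nextSibling): body

Answer: body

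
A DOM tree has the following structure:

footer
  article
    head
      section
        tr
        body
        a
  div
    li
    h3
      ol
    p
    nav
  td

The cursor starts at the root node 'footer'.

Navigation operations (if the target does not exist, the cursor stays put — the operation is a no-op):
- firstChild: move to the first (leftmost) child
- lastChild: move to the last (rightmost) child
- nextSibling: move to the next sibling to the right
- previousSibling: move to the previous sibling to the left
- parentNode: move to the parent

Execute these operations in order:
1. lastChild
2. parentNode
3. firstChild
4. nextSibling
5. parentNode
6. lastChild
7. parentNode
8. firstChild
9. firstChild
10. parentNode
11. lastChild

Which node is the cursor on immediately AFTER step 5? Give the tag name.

Answer: footer

Derivation:
After 1 (lastChild): td
After 2 (parentNode): footer
After 3 (firstChild): article
After 4 (nextSibling): div
After 5 (parentNode): footer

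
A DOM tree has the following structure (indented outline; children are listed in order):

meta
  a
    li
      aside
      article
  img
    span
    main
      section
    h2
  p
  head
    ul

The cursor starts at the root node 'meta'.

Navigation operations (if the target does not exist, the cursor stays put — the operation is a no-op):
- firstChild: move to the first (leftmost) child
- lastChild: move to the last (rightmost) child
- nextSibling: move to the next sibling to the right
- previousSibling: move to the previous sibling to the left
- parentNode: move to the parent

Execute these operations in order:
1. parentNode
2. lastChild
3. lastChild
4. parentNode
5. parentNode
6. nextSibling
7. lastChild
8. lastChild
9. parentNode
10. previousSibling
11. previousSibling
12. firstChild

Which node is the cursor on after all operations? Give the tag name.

Answer: span

Derivation:
After 1 (parentNode): meta (no-op, stayed)
After 2 (lastChild): head
After 3 (lastChild): ul
After 4 (parentNode): head
After 5 (parentNode): meta
After 6 (nextSibling): meta (no-op, stayed)
After 7 (lastChild): head
After 8 (lastChild): ul
After 9 (parentNode): head
After 10 (previousSibling): p
After 11 (previousSibling): img
After 12 (firstChild): span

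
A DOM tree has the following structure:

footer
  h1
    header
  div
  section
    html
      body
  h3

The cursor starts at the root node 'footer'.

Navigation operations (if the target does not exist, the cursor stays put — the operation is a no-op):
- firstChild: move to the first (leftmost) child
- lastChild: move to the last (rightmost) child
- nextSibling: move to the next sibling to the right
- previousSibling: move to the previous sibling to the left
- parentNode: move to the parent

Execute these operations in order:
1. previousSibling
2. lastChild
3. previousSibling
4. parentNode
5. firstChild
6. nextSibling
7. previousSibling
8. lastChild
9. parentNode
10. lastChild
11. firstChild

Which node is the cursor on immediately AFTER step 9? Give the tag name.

After 1 (previousSibling): footer (no-op, stayed)
After 2 (lastChild): h3
After 3 (previousSibling): section
After 4 (parentNode): footer
After 5 (firstChild): h1
After 6 (nextSibling): div
After 7 (previousSibling): h1
After 8 (lastChild): header
After 9 (parentNode): h1

Answer: h1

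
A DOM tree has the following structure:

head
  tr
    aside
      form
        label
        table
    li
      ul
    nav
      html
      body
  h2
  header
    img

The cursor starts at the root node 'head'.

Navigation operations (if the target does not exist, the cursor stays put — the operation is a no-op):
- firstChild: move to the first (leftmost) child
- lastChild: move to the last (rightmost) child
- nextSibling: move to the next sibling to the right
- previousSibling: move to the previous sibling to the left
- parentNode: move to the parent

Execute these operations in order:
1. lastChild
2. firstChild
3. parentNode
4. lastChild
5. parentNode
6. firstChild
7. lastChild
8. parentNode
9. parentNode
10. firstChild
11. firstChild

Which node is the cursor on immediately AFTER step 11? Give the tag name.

After 1 (lastChild): header
After 2 (firstChild): img
After 3 (parentNode): header
After 4 (lastChild): img
After 5 (parentNode): header
After 6 (firstChild): img
After 7 (lastChild): img (no-op, stayed)
After 8 (parentNode): header
After 9 (parentNode): head
After 10 (firstChild): tr
After 11 (firstChild): aside

Answer: aside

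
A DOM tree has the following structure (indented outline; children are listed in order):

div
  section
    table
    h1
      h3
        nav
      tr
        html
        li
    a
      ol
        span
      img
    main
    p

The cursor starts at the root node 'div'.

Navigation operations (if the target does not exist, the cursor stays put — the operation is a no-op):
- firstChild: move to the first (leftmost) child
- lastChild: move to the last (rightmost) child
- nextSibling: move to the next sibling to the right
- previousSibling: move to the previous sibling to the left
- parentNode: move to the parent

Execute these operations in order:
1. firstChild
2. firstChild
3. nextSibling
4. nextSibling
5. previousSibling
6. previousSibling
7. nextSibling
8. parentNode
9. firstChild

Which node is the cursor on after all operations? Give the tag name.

After 1 (firstChild): section
After 2 (firstChild): table
After 3 (nextSibling): h1
After 4 (nextSibling): a
After 5 (previousSibling): h1
After 6 (previousSibling): table
After 7 (nextSibling): h1
After 8 (parentNode): section
After 9 (firstChild): table

Answer: table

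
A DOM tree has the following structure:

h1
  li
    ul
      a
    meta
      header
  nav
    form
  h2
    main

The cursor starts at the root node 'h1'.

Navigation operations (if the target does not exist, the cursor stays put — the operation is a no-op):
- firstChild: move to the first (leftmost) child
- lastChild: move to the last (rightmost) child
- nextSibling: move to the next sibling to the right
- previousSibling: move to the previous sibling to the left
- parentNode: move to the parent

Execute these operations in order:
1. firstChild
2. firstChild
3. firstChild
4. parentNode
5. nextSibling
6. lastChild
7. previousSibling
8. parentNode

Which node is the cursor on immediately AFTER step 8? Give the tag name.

Answer: meta

Derivation:
After 1 (firstChild): li
After 2 (firstChild): ul
After 3 (firstChild): a
After 4 (parentNode): ul
After 5 (nextSibling): meta
After 6 (lastChild): header
After 7 (previousSibling): header (no-op, stayed)
After 8 (parentNode): meta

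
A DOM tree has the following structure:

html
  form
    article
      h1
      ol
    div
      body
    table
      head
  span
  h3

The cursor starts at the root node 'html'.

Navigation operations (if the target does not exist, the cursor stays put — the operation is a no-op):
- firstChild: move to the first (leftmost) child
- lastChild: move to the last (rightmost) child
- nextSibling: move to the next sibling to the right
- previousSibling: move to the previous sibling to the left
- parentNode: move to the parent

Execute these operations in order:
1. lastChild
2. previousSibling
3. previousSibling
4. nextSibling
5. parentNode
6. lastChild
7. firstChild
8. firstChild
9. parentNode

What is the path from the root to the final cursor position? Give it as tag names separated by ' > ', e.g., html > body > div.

After 1 (lastChild): h3
After 2 (previousSibling): span
After 3 (previousSibling): form
After 4 (nextSibling): span
After 5 (parentNode): html
After 6 (lastChild): h3
After 7 (firstChild): h3 (no-op, stayed)
After 8 (firstChild): h3 (no-op, stayed)
After 9 (parentNode): html

Answer: html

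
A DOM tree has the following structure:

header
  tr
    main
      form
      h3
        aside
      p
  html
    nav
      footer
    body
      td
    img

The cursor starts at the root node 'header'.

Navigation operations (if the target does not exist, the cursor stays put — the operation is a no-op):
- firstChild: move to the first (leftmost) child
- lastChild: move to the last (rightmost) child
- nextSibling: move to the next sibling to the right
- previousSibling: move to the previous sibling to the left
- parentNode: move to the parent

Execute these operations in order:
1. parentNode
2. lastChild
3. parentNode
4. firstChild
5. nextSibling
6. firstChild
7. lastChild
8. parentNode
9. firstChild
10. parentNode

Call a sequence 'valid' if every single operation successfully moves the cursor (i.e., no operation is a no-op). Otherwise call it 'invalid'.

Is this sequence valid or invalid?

After 1 (parentNode): header (no-op, stayed)
After 2 (lastChild): html
After 3 (parentNode): header
After 4 (firstChild): tr
After 5 (nextSibling): html
After 6 (firstChild): nav
After 7 (lastChild): footer
After 8 (parentNode): nav
After 9 (firstChild): footer
After 10 (parentNode): nav

Answer: invalid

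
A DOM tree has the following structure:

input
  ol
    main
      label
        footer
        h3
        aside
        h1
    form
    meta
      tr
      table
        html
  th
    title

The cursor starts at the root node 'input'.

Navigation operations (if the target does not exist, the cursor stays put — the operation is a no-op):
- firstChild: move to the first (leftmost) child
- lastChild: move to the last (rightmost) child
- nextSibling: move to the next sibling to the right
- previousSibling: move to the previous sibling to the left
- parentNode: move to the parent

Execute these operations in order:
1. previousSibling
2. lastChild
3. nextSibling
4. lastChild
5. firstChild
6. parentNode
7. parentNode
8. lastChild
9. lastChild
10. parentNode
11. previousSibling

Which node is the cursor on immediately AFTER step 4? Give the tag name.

After 1 (previousSibling): input (no-op, stayed)
After 2 (lastChild): th
After 3 (nextSibling): th (no-op, stayed)
After 4 (lastChild): title

Answer: title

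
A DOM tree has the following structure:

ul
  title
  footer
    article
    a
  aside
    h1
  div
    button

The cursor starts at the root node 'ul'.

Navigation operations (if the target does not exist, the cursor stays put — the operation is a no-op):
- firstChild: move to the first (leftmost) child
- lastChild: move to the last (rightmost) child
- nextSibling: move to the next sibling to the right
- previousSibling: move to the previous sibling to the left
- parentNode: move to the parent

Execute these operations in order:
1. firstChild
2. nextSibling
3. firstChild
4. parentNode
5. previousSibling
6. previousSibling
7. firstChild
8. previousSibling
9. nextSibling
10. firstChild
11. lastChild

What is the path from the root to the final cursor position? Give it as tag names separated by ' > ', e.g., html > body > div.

After 1 (firstChild): title
After 2 (nextSibling): footer
After 3 (firstChild): article
After 4 (parentNode): footer
After 5 (previousSibling): title
After 6 (previousSibling): title (no-op, stayed)
After 7 (firstChild): title (no-op, stayed)
After 8 (previousSibling): title (no-op, stayed)
After 9 (nextSibling): footer
After 10 (firstChild): article
After 11 (lastChild): article (no-op, stayed)

Answer: ul > footer > article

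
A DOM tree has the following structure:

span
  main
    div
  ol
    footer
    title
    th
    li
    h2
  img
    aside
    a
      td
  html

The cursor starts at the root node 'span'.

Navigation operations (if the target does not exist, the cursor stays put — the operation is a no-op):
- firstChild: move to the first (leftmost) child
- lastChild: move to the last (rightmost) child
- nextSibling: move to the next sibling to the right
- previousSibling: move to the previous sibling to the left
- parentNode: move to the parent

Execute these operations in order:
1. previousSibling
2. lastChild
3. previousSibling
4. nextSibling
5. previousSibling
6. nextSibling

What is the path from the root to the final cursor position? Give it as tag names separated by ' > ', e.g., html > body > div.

Answer: span > html

Derivation:
After 1 (previousSibling): span (no-op, stayed)
After 2 (lastChild): html
After 3 (previousSibling): img
After 4 (nextSibling): html
After 5 (previousSibling): img
After 6 (nextSibling): html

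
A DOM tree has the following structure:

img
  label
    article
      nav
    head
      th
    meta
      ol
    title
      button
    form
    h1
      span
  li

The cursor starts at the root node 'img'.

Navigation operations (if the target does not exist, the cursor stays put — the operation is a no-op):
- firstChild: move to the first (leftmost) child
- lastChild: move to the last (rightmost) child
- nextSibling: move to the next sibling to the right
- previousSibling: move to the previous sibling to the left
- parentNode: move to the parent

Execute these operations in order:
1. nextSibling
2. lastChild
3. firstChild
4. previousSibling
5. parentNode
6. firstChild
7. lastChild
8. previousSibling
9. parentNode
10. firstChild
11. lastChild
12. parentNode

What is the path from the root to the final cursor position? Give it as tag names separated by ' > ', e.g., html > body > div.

Answer: img > label > article

Derivation:
After 1 (nextSibling): img (no-op, stayed)
After 2 (lastChild): li
After 3 (firstChild): li (no-op, stayed)
After 4 (previousSibling): label
After 5 (parentNode): img
After 6 (firstChild): label
After 7 (lastChild): h1
After 8 (previousSibling): form
After 9 (parentNode): label
After 10 (firstChild): article
After 11 (lastChild): nav
After 12 (parentNode): article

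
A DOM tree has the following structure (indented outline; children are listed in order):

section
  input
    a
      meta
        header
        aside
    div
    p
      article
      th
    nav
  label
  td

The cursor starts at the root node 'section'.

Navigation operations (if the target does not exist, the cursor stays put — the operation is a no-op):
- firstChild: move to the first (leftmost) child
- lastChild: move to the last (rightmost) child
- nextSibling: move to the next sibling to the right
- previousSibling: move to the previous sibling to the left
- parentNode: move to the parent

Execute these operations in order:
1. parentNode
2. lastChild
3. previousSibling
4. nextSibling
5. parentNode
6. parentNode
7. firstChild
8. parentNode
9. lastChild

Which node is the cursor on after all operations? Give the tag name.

After 1 (parentNode): section (no-op, stayed)
After 2 (lastChild): td
After 3 (previousSibling): label
After 4 (nextSibling): td
After 5 (parentNode): section
After 6 (parentNode): section (no-op, stayed)
After 7 (firstChild): input
After 8 (parentNode): section
After 9 (lastChild): td

Answer: td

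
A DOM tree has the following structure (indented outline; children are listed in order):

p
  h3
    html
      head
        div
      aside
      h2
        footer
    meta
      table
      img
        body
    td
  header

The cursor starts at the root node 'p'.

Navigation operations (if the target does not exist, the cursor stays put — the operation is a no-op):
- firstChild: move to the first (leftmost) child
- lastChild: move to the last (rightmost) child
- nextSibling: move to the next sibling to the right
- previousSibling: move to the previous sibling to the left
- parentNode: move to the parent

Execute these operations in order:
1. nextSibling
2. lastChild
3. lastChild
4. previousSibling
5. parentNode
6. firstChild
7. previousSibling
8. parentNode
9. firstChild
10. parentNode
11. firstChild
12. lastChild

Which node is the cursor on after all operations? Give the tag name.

Answer: td

Derivation:
After 1 (nextSibling): p (no-op, stayed)
After 2 (lastChild): header
After 3 (lastChild): header (no-op, stayed)
After 4 (previousSibling): h3
After 5 (parentNode): p
After 6 (firstChild): h3
After 7 (previousSibling): h3 (no-op, stayed)
After 8 (parentNode): p
After 9 (firstChild): h3
After 10 (parentNode): p
After 11 (firstChild): h3
After 12 (lastChild): td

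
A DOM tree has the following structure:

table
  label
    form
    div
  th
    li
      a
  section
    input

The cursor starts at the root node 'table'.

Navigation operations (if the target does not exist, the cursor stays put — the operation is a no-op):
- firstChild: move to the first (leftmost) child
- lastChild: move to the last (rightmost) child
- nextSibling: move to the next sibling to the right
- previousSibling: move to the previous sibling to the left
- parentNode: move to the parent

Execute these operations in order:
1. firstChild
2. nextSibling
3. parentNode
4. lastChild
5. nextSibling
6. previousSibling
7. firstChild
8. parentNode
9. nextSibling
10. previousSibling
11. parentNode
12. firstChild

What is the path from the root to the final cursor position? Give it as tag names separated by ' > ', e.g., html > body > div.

After 1 (firstChild): label
After 2 (nextSibling): th
After 3 (parentNode): table
After 4 (lastChild): section
After 5 (nextSibling): section (no-op, stayed)
After 6 (previousSibling): th
After 7 (firstChild): li
After 8 (parentNode): th
After 9 (nextSibling): section
After 10 (previousSibling): th
After 11 (parentNode): table
After 12 (firstChild): label

Answer: table > label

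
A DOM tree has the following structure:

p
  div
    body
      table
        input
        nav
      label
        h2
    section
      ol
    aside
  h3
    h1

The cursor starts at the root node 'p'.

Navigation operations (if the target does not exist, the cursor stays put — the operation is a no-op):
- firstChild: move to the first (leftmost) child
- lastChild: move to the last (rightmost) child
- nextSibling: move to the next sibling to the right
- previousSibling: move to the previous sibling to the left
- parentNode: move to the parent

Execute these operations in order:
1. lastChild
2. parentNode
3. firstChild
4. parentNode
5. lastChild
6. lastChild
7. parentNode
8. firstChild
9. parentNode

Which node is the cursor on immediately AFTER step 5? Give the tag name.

Answer: h3

Derivation:
After 1 (lastChild): h3
After 2 (parentNode): p
After 3 (firstChild): div
After 4 (parentNode): p
After 5 (lastChild): h3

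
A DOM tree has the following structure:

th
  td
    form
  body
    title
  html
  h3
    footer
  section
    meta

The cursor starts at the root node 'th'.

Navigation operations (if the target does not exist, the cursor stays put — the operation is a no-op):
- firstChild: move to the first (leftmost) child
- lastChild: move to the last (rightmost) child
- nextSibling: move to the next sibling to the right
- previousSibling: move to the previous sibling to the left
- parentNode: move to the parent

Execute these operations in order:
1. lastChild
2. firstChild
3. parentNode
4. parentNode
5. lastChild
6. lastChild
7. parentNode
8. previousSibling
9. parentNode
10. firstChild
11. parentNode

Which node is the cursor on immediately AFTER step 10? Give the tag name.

After 1 (lastChild): section
After 2 (firstChild): meta
After 3 (parentNode): section
After 4 (parentNode): th
After 5 (lastChild): section
After 6 (lastChild): meta
After 7 (parentNode): section
After 8 (previousSibling): h3
After 9 (parentNode): th
After 10 (firstChild): td

Answer: td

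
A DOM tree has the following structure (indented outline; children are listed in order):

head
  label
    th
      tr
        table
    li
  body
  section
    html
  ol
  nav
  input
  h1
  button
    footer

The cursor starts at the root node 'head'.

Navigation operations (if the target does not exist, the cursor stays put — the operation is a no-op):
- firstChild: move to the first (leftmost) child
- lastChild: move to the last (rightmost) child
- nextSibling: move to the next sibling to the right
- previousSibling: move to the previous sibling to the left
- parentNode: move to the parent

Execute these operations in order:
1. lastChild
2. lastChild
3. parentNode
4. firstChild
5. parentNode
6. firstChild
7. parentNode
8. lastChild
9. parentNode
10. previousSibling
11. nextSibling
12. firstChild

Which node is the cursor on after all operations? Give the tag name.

After 1 (lastChild): button
After 2 (lastChild): footer
After 3 (parentNode): button
After 4 (firstChild): footer
After 5 (parentNode): button
After 6 (firstChild): footer
After 7 (parentNode): button
After 8 (lastChild): footer
After 9 (parentNode): button
After 10 (previousSibling): h1
After 11 (nextSibling): button
After 12 (firstChild): footer

Answer: footer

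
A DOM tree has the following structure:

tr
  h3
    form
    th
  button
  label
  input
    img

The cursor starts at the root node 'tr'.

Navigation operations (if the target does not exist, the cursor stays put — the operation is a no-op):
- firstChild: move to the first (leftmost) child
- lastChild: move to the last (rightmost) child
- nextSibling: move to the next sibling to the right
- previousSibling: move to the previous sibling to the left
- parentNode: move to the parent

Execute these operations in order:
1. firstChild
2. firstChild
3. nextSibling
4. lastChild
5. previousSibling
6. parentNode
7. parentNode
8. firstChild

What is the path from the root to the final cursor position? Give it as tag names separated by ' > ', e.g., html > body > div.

Answer: tr > h3

Derivation:
After 1 (firstChild): h3
After 2 (firstChild): form
After 3 (nextSibling): th
After 4 (lastChild): th (no-op, stayed)
After 5 (previousSibling): form
After 6 (parentNode): h3
After 7 (parentNode): tr
After 8 (firstChild): h3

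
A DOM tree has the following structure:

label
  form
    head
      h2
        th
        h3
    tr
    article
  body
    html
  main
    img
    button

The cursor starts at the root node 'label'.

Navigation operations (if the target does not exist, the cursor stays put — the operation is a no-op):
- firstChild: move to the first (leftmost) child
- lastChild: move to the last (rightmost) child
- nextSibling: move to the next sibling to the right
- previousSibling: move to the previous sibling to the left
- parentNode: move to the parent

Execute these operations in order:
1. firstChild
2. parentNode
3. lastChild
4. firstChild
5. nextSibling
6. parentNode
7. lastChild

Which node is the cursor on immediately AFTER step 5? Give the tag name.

Answer: button

Derivation:
After 1 (firstChild): form
After 2 (parentNode): label
After 3 (lastChild): main
After 4 (firstChild): img
After 5 (nextSibling): button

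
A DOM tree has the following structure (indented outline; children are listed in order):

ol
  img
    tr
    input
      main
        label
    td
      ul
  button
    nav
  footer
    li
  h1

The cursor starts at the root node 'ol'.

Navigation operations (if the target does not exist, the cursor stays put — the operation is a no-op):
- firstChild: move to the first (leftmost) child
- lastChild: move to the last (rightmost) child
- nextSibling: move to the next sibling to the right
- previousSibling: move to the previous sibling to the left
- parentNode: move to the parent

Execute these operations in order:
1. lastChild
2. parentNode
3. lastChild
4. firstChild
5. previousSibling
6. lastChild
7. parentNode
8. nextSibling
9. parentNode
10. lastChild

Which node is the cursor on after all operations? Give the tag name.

After 1 (lastChild): h1
After 2 (parentNode): ol
After 3 (lastChild): h1
After 4 (firstChild): h1 (no-op, stayed)
After 5 (previousSibling): footer
After 6 (lastChild): li
After 7 (parentNode): footer
After 8 (nextSibling): h1
After 9 (parentNode): ol
After 10 (lastChild): h1

Answer: h1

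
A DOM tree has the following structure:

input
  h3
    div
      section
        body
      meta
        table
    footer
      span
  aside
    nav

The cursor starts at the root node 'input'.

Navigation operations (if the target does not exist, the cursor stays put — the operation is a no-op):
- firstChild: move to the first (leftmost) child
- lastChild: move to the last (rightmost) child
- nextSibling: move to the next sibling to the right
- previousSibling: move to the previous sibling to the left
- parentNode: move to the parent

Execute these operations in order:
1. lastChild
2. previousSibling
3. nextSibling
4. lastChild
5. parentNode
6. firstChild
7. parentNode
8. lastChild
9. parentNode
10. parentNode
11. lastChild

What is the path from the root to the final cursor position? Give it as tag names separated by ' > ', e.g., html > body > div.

Answer: input > aside

Derivation:
After 1 (lastChild): aside
After 2 (previousSibling): h3
After 3 (nextSibling): aside
After 4 (lastChild): nav
After 5 (parentNode): aside
After 6 (firstChild): nav
After 7 (parentNode): aside
After 8 (lastChild): nav
After 9 (parentNode): aside
After 10 (parentNode): input
After 11 (lastChild): aside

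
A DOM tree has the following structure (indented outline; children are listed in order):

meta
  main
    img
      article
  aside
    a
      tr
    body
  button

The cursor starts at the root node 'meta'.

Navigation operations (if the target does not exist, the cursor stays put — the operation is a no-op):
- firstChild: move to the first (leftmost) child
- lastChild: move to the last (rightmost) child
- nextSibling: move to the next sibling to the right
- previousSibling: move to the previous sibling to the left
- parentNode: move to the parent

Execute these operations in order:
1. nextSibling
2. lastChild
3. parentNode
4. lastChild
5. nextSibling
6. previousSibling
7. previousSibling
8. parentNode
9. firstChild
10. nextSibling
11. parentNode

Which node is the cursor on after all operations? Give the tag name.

After 1 (nextSibling): meta (no-op, stayed)
After 2 (lastChild): button
After 3 (parentNode): meta
After 4 (lastChild): button
After 5 (nextSibling): button (no-op, stayed)
After 6 (previousSibling): aside
After 7 (previousSibling): main
After 8 (parentNode): meta
After 9 (firstChild): main
After 10 (nextSibling): aside
After 11 (parentNode): meta

Answer: meta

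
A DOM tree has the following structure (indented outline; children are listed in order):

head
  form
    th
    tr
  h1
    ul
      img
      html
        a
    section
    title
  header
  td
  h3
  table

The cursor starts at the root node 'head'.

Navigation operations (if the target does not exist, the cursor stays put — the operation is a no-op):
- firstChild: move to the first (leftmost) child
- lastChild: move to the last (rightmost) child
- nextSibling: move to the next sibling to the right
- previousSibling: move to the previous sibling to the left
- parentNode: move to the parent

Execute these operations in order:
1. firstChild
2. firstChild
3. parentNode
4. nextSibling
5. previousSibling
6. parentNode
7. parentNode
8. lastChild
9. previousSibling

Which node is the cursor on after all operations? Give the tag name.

After 1 (firstChild): form
After 2 (firstChild): th
After 3 (parentNode): form
After 4 (nextSibling): h1
After 5 (previousSibling): form
After 6 (parentNode): head
After 7 (parentNode): head (no-op, stayed)
After 8 (lastChild): table
After 9 (previousSibling): h3

Answer: h3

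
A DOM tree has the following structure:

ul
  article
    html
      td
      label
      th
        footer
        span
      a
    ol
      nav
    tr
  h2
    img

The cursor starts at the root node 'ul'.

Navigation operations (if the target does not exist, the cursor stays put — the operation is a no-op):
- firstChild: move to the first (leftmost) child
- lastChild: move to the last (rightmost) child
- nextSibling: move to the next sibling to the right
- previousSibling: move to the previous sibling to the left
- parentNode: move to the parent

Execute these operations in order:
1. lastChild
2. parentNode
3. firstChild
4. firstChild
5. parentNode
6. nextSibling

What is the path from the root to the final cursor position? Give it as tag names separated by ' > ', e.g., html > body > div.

Answer: ul > h2

Derivation:
After 1 (lastChild): h2
After 2 (parentNode): ul
After 3 (firstChild): article
After 4 (firstChild): html
After 5 (parentNode): article
After 6 (nextSibling): h2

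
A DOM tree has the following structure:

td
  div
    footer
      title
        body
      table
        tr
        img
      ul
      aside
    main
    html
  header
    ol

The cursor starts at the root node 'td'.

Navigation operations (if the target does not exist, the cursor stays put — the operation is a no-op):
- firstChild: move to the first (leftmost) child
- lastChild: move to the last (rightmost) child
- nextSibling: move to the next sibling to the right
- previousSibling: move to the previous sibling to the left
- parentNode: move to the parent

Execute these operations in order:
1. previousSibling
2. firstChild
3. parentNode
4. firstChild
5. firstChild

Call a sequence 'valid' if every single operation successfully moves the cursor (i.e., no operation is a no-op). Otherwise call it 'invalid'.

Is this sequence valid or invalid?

Answer: invalid

Derivation:
After 1 (previousSibling): td (no-op, stayed)
After 2 (firstChild): div
After 3 (parentNode): td
After 4 (firstChild): div
After 5 (firstChild): footer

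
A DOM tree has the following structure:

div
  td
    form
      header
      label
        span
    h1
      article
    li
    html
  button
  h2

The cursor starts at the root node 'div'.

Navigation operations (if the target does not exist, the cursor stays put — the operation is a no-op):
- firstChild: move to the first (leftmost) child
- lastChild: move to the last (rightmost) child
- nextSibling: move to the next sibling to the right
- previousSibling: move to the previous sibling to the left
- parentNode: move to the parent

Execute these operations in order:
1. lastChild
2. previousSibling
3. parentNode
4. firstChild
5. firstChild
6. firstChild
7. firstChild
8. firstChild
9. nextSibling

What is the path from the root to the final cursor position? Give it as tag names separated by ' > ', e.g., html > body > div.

After 1 (lastChild): h2
After 2 (previousSibling): button
After 3 (parentNode): div
After 4 (firstChild): td
After 5 (firstChild): form
After 6 (firstChild): header
After 7 (firstChild): header (no-op, stayed)
After 8 (firstChild): header (no-op, stayed)
After 9 (nextSibling): label

Answer: div > td > form > label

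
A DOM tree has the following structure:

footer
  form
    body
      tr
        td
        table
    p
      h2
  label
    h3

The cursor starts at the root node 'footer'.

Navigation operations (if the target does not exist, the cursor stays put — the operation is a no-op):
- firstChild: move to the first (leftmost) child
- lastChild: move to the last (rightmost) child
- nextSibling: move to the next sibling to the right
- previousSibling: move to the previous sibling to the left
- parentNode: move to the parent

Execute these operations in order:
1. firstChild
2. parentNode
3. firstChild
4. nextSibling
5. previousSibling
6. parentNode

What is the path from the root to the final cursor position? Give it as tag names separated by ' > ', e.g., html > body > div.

Answer: footer

Derivation:
After 1 (firstChild): form
After 2 (parentNode): footer
After 3 (firstChild): form
After 4 (nextSibling): label
After 5 (previousSibling): form
After 6 (parentNode): footer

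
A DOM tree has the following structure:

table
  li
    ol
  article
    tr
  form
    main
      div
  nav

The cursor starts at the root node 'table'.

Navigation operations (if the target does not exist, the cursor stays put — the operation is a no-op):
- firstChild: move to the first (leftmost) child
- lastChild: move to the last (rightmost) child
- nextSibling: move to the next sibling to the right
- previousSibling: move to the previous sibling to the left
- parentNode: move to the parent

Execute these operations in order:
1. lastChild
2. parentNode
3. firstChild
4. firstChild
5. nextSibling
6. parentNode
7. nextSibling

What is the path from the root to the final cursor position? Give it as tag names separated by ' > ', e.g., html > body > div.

After 1 (lastChild): nav
After 2 (parentNode): table
After 3 (firstChild): li
After 4 (firstChild): ol
After 5 (nextSibling): ol (no-op, stayed)
After 6 (parentNode): li
After 7 (nextSibling): article

Answer: table > article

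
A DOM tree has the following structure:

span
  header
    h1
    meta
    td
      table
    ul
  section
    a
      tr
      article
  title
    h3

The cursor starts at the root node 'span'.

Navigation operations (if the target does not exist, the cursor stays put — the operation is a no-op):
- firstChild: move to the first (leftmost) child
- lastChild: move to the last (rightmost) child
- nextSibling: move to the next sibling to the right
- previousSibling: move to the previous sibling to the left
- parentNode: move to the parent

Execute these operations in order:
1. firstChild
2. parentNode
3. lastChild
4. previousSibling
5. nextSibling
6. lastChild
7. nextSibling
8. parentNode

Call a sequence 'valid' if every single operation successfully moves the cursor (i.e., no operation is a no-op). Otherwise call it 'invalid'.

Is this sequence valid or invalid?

After 1 (firstChild): header
After 2 (parentNode): span
After 3 (lastChild): title
After 4 (previousSibling): section
After 5 (nextSibling): title
After 6 (lastChild): h3
After 7 (nextSibling): h3 (no-op, stayed)
After 8 (parentNode): title

Answer: invalid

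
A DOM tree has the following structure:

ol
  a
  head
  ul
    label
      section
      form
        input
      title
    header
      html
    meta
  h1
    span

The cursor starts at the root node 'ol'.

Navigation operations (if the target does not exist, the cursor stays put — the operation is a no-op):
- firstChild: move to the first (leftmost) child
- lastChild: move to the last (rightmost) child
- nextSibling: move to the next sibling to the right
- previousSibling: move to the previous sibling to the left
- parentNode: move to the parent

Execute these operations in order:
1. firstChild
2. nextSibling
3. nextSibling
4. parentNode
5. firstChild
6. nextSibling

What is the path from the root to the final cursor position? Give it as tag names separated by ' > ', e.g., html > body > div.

After 1 (firstChild): a
After 2 (nextSibling): head
After 3 (nextSibling): ul
After 4 (parentNode): ol
After 5 (firstChild): a
After 6 (nextSibling): head

Answer: ol > head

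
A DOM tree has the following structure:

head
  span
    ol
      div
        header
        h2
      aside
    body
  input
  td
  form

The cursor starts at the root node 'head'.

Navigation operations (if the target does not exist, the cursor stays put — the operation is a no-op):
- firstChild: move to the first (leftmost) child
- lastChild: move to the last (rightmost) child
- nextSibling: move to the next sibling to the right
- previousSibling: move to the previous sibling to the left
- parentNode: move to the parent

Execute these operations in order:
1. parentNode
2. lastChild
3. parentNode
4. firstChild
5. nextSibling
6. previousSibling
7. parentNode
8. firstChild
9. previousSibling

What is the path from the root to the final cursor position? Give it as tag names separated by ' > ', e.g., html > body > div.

Answer: head > span

Derivation:
After 1 (parentNode): head (no-op, stayed)
After 2 (lastChild): form
After 3 (parentNode): head
After 4 (firstChild): span
After 5 (nextSibling): input
After 6 (previousSibling): span
After 7 (parentNode): head
After 8 (firstChild): span
After 9 (previousSibling): span (no-op, stayed)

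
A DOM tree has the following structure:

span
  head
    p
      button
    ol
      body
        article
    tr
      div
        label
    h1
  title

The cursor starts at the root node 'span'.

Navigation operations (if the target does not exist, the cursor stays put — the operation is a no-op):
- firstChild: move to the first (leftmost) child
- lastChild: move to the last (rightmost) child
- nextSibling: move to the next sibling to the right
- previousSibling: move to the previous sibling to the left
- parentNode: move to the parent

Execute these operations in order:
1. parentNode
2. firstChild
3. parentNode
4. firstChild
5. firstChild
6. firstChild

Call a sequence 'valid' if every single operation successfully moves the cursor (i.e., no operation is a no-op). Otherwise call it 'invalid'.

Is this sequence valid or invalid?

Answer: invalid

Derivation:
After 1 (parentNode): span (no-op, stayed)
After 2 (firstChild): head
After 3 (parentNode): span
After 4 (firstChild): head
After 5 (firstChild): p
After 6 (firstChild): button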